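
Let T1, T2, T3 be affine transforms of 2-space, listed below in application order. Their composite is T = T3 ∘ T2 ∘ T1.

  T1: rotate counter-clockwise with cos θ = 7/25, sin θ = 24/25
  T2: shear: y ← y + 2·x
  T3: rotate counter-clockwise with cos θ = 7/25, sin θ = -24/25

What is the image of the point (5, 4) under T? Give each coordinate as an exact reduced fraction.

T1 rotate counter-clockwise with cos θ = 7/25, sin θ = 24/25: (5, 4) → (-61/25, 148/25)
T2 shear: y ← y + 2·x: (-61/25, 148/25) → (-61/25, 26/25)
T3 rotate counter-clockwise with cos θ = 7/25, sin θ = -24/25: (-61/25, 26/25) → (197/625, 1646/625)

T(p) = (197/625, 1646/625)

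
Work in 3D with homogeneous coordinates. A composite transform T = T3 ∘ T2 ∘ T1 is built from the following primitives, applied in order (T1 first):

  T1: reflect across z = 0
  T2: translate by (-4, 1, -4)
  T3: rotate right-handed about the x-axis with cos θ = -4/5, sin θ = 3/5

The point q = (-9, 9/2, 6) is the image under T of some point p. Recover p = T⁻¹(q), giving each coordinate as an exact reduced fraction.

T1 = [1 0 0 0; 0 1 0 0; 0 0 -1 0; 0 0 0 1]
T2·T1 = [1 0 0 -4; 0 1 0 1; 0 0 -1 -4; 0 0 0 1]
T3·…·T1 = [1 0 0 -4; 0 -4/5 3/5 8/5; 0 3/5 4/5 19/5; 0 0 0 1]
det M = -1; M⁻¹ = [1 0 0 4; 0 -4/5 3/5 -1; 0 3/5 4/5 -4; 0 0 0 1]
M⁻¹ · (-9, 9/2, 6)ᵀ = (-5, -1, 7/2)ᵀ

p = (-5, -1, 7/2)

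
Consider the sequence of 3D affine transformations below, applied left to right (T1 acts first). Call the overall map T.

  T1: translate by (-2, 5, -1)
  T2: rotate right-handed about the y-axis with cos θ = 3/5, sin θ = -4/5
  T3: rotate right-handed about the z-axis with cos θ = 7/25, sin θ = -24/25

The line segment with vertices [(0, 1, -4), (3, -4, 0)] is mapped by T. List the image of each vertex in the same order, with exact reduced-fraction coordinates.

image vertices: (818/125, -126/125, -23/5), (169/125, -133/125, 1/5)

T1 translate by (-2, 5, -1): (0, 1, -4) → (-2, 6, -5); (3, -4, 0) → (1, 1, -1)
T2 rotate right-handed about the y-axis with cos θ = 3/5, sin θ = -4/5: (-2, 6, -5) → (14/5, 6, -23/5); (1, 1, -1) → (7/5, 1, 1/5)
T3 rotate right-handed about the z-axis with cos θ = 7/25, sin θ = -24/25: (14/5, 6, -23/5) → (818/125, -126/125, -23/5); (7/5, 1, 1/5) → (169/125, -133/125, 1/5)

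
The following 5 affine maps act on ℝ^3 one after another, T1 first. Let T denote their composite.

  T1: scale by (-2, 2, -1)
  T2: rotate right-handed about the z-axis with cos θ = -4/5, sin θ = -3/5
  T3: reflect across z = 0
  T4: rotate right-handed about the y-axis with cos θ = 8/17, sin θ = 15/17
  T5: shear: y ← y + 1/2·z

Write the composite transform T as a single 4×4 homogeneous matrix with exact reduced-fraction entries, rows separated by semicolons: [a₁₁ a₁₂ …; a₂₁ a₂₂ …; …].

T = [64/85 48/85 15/17 0; 42/85 -181/85 4/17 0; -24/17 -18/17 8/17 0; 0 0 0 1]

T1 = [-2 0 0 0; 0 2 0 0; 0 0 -1 0; 0 0 0 1]
T2·T1 = [8/5 6/5 0 0; 6/5 -8/5 0 0; 0 0 -1 0; 0 0 0 1]
T3·…·T1 = [8/5 6/5 0 0; 6/5 -8/5 0 0; 0 0 1 0; 0 0 0 1]
T4·…·T1 = [64/85 48/85 15/17 0; 6/5 -8/5 0 0; -24/17 -18/17 8/17 0; 0 0 0 1]
T5·…·T1 = [64/85 48/85 15/17 0; 42/85 -181/85 4/17 0; -24/17 -18/17 8/17 0; 0 0 0 1]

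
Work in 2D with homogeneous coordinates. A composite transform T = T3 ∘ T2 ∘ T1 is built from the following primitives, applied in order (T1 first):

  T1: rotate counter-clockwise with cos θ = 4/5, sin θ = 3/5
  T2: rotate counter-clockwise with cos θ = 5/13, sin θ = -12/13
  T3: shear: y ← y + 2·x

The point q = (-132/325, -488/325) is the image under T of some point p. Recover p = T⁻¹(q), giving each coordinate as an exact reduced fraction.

T1 = [4/5 -3/5 0; 3/5 4/5 0; 0 0 1]
T2·T1 = [56/65 33/65 0; -33/65 56/65 0; 0 0 1]
T3·…·T1 = [56/65 33/65 0; 79/65 122/65 0; 0 0 1]
det M = 1; M⁻¹ = [122/65 -33/65 0; -79/65 56/65 0; 0 0 1]
M⁻¹ · (-132/325, -488/325)ᵀ = (0, -4/5)ᵀ

p = (0, -4/5)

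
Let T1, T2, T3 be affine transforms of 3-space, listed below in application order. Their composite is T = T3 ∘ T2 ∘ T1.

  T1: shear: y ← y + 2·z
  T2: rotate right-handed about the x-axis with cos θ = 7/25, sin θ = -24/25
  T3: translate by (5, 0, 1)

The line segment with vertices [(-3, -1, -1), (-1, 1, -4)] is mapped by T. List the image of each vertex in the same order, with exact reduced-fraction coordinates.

image vertices: (2, -9/5, 18/5), (4, -29/5, 33/5)

T1 shear: y ← y + 2·z: (-3, -1, -1) → (-3, -3, -1); (-1, 1, -4) → (-1, -7, -4)
T2 rotate right-handed about the x-axis with cos θ = 7/25, sin θ = -24/25: (-3, -3, -1) → (-3, -9/5, 13/5); (-1, -7, -4) → (-1, -29/5, 28/5)
T3 translate by (5, 0, 1): (-3, -9/5, 13/5) → (2, -9/5, 18/5); (-1, -29/5, 28/5) → (4, -29/5, 33/5)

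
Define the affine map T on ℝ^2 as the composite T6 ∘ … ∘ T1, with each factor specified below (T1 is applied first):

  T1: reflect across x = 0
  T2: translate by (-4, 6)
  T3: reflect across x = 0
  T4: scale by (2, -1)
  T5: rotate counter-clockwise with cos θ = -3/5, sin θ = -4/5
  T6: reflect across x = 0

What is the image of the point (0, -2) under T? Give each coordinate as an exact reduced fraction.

T(p) = (8, -4)

T1 reflect across x = 0: (0, -2) → (0, -2)
T2 translate by (-4, 6): (0, -2) → (-4, 4)
T3 reflect across x = 0: (-4, 4) → (4, 4)
T4 scale by (2, -1): (4, 4) → (8, -4)
T5 rotate counter-clockwise with cos θ = -3/5, sin θ = -4/5: (8, -4) → (-8, -4)
T6 reflect across x = 0: (-8, -4) → (8, -4)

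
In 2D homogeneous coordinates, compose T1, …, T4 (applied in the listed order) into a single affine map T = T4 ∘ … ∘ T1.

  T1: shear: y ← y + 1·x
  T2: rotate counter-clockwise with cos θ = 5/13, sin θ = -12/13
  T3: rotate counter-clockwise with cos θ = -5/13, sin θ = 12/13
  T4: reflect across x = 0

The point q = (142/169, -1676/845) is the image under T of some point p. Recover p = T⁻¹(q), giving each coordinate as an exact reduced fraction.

T1 = [1 0 0; 1 1 0; 0 0 1]
T2·T1 = [17/13 12/13 0; -7/13 5/13 0; 0 0 1]
T3·…·T1 = [-1/169 -120/169 0; 239/169 119/169 0; 0 0 1]
T4·…·T1 = [1/169 120/169 0; 239/169 119/169 0; 0 0 1]
det M = -1; M⁻¹ = [-119/169 120/169 0; 239/169 -1/169 0; 0 0 1]
M⁻¹ · (142/169, -1676/845)ᵀ = (-2, 6/5)ᵀ

p = (-2, 6/5)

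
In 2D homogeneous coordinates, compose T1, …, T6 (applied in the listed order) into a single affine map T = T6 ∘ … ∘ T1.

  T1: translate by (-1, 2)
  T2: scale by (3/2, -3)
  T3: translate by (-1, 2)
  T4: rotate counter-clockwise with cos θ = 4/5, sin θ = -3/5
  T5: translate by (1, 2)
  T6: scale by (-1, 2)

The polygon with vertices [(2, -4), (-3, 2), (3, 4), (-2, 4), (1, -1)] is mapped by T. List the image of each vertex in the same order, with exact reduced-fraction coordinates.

image vertices: (-31/5, 81/5), (53/5, -18/5), (7, -24), (13, -15), (2/5, 18/5)

T1 translate by (-1, 2): (2, -4) → (1, -2); (-3, 2) → (-4, 4); (3, 4) → (2, 6); (-2, 4) → (-3, 6); (1, -1) → (0, 1)
T2 scale by (3/2, -3): (1, -2) → (3/2, 6); (-4, 4) → (-6, -12); (2, 6) → (3, -18); (-3, 6) → (-9/2, -18); (0, 1) → (0, -3)
T3 translate by (-1, 2): (3/2, 6) → (1/2, 8); (-6, -12) → (-7, -10); (3, -18) → (2, -16); (-9/2, -18) → (-11/2, -16); (0, -3) → (-1, -1)
T4 rotate counter-clockwise with cos θ = 4/5, sin θ = -3/5: (1/2, 8) → (26/5, 61/10); (-7, -10) → (-58/5, -19/5); (2, -16) → (-8, -14); (-11/2, -16) → (-14, -19/2); (-1, -1) → (-7/5, -1/5)
T5 translate by (1, 2): (26/5, 61/10) → (31/5, 81/10); (-58/5, -19/5) → (-53/5, -9/5); (-8, -14) → (-7, -12); (-14, -19/2) → (-13, -15/2); (-7/5, -1/5) → (-2/5, 9/5)
T6 scale by (-1, 2): (31/5, 81/10) → (-31/5, 81/5); (-53/5, -9/5) → (53/5, -18/5); (-7, -12) → (7, -24); (-13, -15/2) → (13, -15); (-2/5, 9/5) → (2/5, 18/5)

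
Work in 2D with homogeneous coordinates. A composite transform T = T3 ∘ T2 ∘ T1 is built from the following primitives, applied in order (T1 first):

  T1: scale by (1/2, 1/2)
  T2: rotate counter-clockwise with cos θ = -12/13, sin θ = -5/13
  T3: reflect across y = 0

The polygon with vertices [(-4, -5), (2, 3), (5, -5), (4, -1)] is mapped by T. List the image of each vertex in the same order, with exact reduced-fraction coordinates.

T1 scale by (1/2, 1/2): (-4, -5) → (-2, -5/2); (2, 3) → (1, 3/2); (5, -5) → (5/2, -5/2); (4, -1) → (2, -1/2)
T2 rotate counter-clockwise with cos θ = -12/13, sin θ = -5/13: (-2, -5/2) → (23/26, 40/13); (1, 3/2) → (-9/26, -23/13); (5/2, -5/2) → (-85/26, 35/26); (2, -1/2) → (-53/26, -4/13)
T3 reflect across y = 0: (23/26, 40/13) → (23/26, -40/13); (-9/26, -23/13) → (-9/26, 23/13); (-85/26, 35/26) → (-85/26, -35/26); (-53/26, -4/13) → (-53/26, 4/13)

image vertices: (23/26, -40/13), (-9/26, 23/13), (-85/26, -35/26), (-53/26, 4/13)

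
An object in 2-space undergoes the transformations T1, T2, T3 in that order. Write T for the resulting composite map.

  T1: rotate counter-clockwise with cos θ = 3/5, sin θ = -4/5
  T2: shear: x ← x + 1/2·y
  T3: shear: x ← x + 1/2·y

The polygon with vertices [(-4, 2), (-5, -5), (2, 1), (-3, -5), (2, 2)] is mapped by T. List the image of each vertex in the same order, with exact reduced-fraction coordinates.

T1 rotate counter-clockwise with cos θ = 3/5, sin θ = -4/5: (-4, 2) → (-4/5, 22/5); (-5, -5) → (-7, 1); (2, 1) → (2, -1); (-3, -5) → (-29/5, -3/5); (2, 2) → (14/5, -2/5)
T2 shear: x ← x + 1/2·y: (-4/5, 22/5) → (7/5, 22/5); (-7, 1) → (-13/2, 1); (2, -1) → (3/2, -1); (-29/5, -3/5) → (-61/10, -3/5); (14/5, -2/5) → (13/5, -2/5)
T3 shear: x ← x + 1/2·y: (7/5, 22/5) → (18/5, 22/5); (-13/2, 1) → (-6, 1); (3/2, -1) → (1, -1); (-61/10, -3/5) → (-32/5, -3/5); (13/5, -2/5) → (12/5, -2/5)

image vertices: (18/5, 22/5), (-6, 1), (1, -1), (-32/5, -3/5), (12/5, -2/5)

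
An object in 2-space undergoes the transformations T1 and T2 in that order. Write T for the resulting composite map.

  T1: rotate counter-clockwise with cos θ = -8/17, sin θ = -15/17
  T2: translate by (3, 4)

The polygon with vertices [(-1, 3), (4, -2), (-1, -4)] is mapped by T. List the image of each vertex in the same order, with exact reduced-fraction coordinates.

T1 rotate counter-clockwise with cos θ = -8/17, sin θ = -15/17: (-1, 3) → (53/17, -9/17); (4, -2) → (-62/17, -44/17); (-1, -4) → (-52/17, 47/17)
T2 translate by (3, 4): (53/17, -9/17) → (104/17, 59/17); (-62/17, -44/17) → (-11/17, 24/17); (-52/17, 47/17) → (-1/17, 115/17)

image vertices: (104/17, 59/17), (-11/17, 24/17), (-1/17, 115/17)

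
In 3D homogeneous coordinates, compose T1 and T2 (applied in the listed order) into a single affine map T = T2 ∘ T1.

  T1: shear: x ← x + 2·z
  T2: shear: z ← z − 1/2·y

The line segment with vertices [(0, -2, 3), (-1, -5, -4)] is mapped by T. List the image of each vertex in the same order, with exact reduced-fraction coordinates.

T1 shear: x ← x + 2·z: (0, -2, 3) → (6, -2, 3); (-1, -5, -4) → (-9, -5, -4)
T2 shear: z ← z − 1/2·y: (6, -2, 3) → (6, -2, 4); (-9, -5, -4) → (-9, -5, -3/2)

image vertices: (6, -2, 4), (-9, -5, -3/2)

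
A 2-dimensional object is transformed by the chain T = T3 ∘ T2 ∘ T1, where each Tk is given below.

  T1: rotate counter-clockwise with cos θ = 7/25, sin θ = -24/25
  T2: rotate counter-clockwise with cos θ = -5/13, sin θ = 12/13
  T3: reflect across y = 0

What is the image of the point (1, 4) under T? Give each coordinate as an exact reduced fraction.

T(p) = (-563/325, -1216/325)

T1 rotate counter-clockwise with cos θ = 7/25, sin θ = -24/25: (1, 4) → (103/25, 4/25)
T2 rotate counter-clockwise with cos θ = -5/13, sin θ = 12/13: (103/25, 4/25) → (-563/325, 1216/325)
T3 reflect across y = 0: (-563/325, 1216/325) → (-563/325, -1216/325)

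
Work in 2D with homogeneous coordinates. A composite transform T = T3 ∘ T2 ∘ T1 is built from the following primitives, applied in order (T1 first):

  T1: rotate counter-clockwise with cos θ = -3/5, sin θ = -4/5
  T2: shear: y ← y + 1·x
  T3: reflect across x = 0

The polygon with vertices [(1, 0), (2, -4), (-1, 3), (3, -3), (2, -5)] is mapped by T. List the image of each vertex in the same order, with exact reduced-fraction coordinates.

T1 rotate counter-clockwise with cos θ = -3/5, sin θ = -4/5: (1, 0) → (-3/5, -4/5); (2, -4) → (-22/5, 4/5); (-1, 3) → (3, -1); (3, -3) → (-21/5, -3/5); (2, -5) → (-26/5, 7/5)
T2 shear: y ← y + 1·x: (-3/5, -4/5) → (-3/5, -7/5); (-22/5, 4/5) → (-22/5, -18/5); (3, -1) → (3, 2); (-21/5, -3/5) → (-21/5, -24/5); (-26/5, 7/5) → (-26/5, -19/5)
T3 reflect across x = 0: (-3/5, -7/5) → (3/5, -7/5); (-22/5, -18/5) → (22/5, -18/5); (3, 2) → (-3, 2); (-21/5, -24/5) → (21/5, -24/5); (-26/5, -19/5) → (26/5, -19/5)

image vertices: (3/5, -7/5), (22/5, -18/5), (-3, 2), (21/5, -24/5), (26/5, -19/5)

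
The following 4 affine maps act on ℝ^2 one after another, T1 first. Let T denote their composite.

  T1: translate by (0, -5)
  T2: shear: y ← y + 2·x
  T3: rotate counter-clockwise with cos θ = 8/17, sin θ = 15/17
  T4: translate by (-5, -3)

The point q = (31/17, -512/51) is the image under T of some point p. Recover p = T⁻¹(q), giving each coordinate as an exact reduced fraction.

T1 = [1 0 0; 0 1 -5; 0 0 1]
T2·T1 = [1 0 0; 2 1 -5; 0 0 1]
T3·…·T1 = [-22/17 -15/17 75/17; 31/17 8/17 -40/17; 0 0 1]
T4·…·T1 = [-22/17 -15/17 -10/17; 31/17 8/17 -91/17; 0 0 1]
det M = 1; M⁻¹ = [8/17 15/17 5; -31/17 -22/17 -8; 0 0 1]
M⁻¹ · (31/17, -512/51)ᵀ = (-3, 5/3)ᵀ

p = (-3, 5/3)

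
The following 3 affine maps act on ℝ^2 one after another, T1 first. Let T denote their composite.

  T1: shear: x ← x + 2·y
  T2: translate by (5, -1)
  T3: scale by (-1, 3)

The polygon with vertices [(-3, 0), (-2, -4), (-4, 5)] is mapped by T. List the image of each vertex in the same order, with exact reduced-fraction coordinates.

image vertices: (-2, -3), (5, -15), (-11, 12)

T1 shear: x ← x + 2·y: (-3, 0) → (-3, 0); (-2, -4) → (-10, -4); (-4, 5) → (6, 5)
T2 translate by (5, -1): (-3, 0) → (2, -1); (-10, -4) → (-5, -5); (6, 5) → (11, 4)
T3 scale by (-1, 3): (2, -1) → (-2, -3); (-5, -5) → (5, -15); (11, 4) → (-11, 12)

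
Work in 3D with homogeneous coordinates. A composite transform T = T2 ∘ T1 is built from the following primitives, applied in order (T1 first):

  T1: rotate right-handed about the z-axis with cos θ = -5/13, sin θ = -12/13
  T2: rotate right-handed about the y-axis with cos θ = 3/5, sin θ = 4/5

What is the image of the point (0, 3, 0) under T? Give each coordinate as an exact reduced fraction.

T1 rotate right-handed about the z-axis with cos θ = -5/13, sin θ = -12/13: (0, 3, 0) → (36/13, -15/13, 0)
T2 rotate right-handed about the y-axis with cos θ = 3/5, sin θ = 4/5: (36/13, -15/13, 0) → (108/65, -15/13, -144/65)

T(p) = (108/65, -15/13, -144/65)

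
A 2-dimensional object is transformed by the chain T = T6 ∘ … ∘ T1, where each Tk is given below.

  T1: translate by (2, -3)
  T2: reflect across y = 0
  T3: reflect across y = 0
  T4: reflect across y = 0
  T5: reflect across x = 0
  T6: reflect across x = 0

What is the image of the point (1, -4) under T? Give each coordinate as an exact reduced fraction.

T(p) = (3, 7)

T1 translate by (2, -3): (1, -4) → (3, -7)
T2 reflect across y = 0: (3, -7) → (3, 7)
T3 reflect across y = 0: (3, 7) → (3, -7)
T4 reflect across y = 0: (3, -7) → (3, 7)
T5 reflect across x = 0: (3, 7) → (-3, 7)
T6 reflect across x = 0: (-3, 7) → (3, 7)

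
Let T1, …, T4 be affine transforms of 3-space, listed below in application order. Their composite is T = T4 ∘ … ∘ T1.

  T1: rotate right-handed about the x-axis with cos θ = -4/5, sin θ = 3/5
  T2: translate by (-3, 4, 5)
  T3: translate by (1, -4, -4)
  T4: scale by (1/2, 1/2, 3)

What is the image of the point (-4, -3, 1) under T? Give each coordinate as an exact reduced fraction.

T(p) = (-3, 9/10, -24/5)

T1 rotate right-handed about the x-axis with cos θ = -4/5, sin θ = 3/5: (-4, -3, 1) → (-4, 9/5, -13/5)
T2 translate by (-3, 4, 5): (-4, 9/5, -13/5) → (-7, 29/5, 12/5)
T3 translate by (1, -4, -4): (-7, 29/5, 12/5) → (-6, 9/5, -8/5)
T4 scale by (1/2, 1/2, 3): (-6, 9/5, -8/5) → (-3, 9/10, -24/5)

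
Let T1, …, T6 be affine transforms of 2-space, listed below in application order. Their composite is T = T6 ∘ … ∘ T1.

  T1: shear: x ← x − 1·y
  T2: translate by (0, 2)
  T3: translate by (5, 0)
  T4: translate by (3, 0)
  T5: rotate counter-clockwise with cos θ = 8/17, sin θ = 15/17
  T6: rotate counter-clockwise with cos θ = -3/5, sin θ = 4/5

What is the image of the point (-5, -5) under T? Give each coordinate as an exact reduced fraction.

T(p) = (-711/85, 148/85)

T1 shear: x ← x − 1·y: (-5, -5) → (0, -5)
T2 translate by (0, 2): (0, -5) → (0, -3)
T3 translate by (5, 0): (0, -3) → (5, -3)
T4 translate by (3, 0): (5, -3) → (8, -3)
T5 rotate counter-clockwise with cos θ = 8/17, sin θ = 15/17: (8, -3) → (109/17, 96/17)
T6 rotate counter-clockwise with cos θ = -3/5, sin θ = 4/5: (109/17, 96/17) → (-711/85, 148/85)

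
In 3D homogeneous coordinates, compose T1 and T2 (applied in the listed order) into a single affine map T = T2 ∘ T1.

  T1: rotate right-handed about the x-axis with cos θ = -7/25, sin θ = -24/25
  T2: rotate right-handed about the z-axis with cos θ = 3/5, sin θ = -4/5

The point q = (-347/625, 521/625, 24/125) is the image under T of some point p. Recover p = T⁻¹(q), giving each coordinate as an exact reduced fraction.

T1 = [1 0 0 0; 0 -7/25 24/25 0; 0 -24/25 -7/25 0; 0 0 0 1]
T2·T1 = [3/5 -28/125 96/125 0; -4/5 -21/125 72/125 0; 0 -24/25 -7/25 0; 0 0 0 1]
det M = 1; M⁻¹ = [3/5 -4/5 0 0; -28/125 -21/125 -24/25 0; 96/125 72/125 -7/25 0; 0 0 0 1]
M⁻¹ · (-347/625, 521/625, 24/125)ᵀ = (-1, -1/5, 0)ᵀ

p = (-1, -1/5, 0)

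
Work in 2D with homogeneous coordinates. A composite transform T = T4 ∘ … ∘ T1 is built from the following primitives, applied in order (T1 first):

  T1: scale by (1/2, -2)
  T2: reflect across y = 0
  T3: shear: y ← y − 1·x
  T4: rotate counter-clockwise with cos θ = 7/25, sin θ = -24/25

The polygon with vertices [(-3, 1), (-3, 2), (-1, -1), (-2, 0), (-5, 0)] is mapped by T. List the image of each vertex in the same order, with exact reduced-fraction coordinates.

T1 scale by (1/2, -2): (-3, 1) → (-3/2, -2); (-3, 2) → (-3/2, -4); (-1, -1) → (-1/2, 2); (-2, 0) → (-1, 0); (-5, 0) → (-5/2, 0)
T2 reflect across y = 0: (-3/2, -2) → (-3/2, 2); (-3/2, -4) → (-3/2, 4); (-1/2, 2) → (-1/2, -2); (-1, 0) → (-1, 0); (-5/2, 0) → (-5/2, 0)
T3 shear: y ← y − 1·x: (-3/2, 2) → (-3/2, 7/2); (-3/2, 4) → (-3/2, 11/2); (-1/2, -2) → (-1/2, -3/2); (-1, 0) → (-1, 1); (-5/2, 0) → (-5/2, 5/2)
T4 rotate counter-clockwise with cos θ = 7/25, sin θ = -24/25: (-3/2, 7/2) → (147/50, 121/50); (-3/2, 11/2) → (243/50, 149/50); (-1/2, -3/2) → (-79/50, 3/50); (-1, 1) → (17/25, 31/25); (-5/2, 5/2) → (17/10, 31/10)

image vertices: (147/50, 121/50), (243/50, 149/50), (-79/50, 3/50), (17/25, 31/25), (17/10, 31/10)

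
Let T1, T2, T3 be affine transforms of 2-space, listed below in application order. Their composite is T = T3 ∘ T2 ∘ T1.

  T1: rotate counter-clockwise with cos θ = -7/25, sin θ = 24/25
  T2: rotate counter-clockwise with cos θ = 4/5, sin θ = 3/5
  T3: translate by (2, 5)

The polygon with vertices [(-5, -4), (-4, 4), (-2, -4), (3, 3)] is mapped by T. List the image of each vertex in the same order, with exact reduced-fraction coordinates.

image vertices: (42/5, 26/5), (14/5, -3/5), (6, 7), (-11/5, 22/5)

T1 rotate counter-clockwise with cos θ = -7/25, sin θ = 24/25: (-5, -4) → (131/25, -92/25); (-4, 4) → (-68/25, -124/25); (-2, -4) → (22/5, -4/5); (3, 3) → (-93/25, 51/25)
T2 rotate counter-clockwise with cos θ = 4/5, sin θ = 3/5: (131/25, -92/25) → (32/5, 1/5); (-68/25, -124/25) → (4/5, -28/5); (22/5, -4/5) → (4, 2); (-93/25, 51/25) → (-21/5, -3/5)
T3 translate by (2, 5): (32/5, 1/5) → (42/5, 26/5); (4/5, -28/5) → (14/5, -3/5); (4, 2) → (6, 7); (-21/5, -3/5) → (-11/5, 22/5)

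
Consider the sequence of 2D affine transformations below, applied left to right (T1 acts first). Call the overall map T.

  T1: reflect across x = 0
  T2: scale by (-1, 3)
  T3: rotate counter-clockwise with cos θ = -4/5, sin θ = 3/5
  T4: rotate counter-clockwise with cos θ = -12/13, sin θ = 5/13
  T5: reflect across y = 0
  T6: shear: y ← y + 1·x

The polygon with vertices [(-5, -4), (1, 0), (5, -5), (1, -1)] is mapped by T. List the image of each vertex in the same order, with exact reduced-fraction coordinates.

image vertices: (-837/65, -721/65), (33/65, 89/65), (-135/13, 20/13), (-27/13, 4/13)

T1 reflect across x = 0: (-5, -4) → (5, -4); (1, 0) → (-1, 0); (5, -5) → (-5, -5); (1, -1) → (-1, -1)
T2 scale by (-1, 3): (5, -4) → (-5, -12); (-1, 0) → (1, 0); (-5, -5) → (5, -15); (-1, -1) → (1, -3)
T3 rotate counter-clockwise with cos θ = -4/5, sin θ = 3/5: (-5, -12) → (56/5, 33/5); (1, 0) → (-4/5, 3/5); (5, -15) → (5, 15); (1, -3) → (1, 3)
T4 rotate counter-clockwise with cos θ = -12/13, sin θ = 5/13: (56/5, 33/5) → (-837/65, -116/65); (-4/5, 3/5) → (33/65, -56/65); (5, 15) → (-135/13, -155/13); (1, 3) → (-27/13, -31/13)
T5 reflect across y = 0: (-837/65, -116/65) → (-837/65, 116/65); (33/65, -56/65) → (33/65, 56/65); (-135/13, -155/13) → (-135/13, 155/13); (-27/13, -31/13) → (-27/13, 31/13)
T6 shear: y ← y + 1·x: (-837/65, 116/65) → (-837/65, -721/65); (33/65, 56/65) → (33/65, 89/65); (-135/13, 155/13) → (-135/13, 20/13); (-27/13, 31/13) → (-27/13, 4/13)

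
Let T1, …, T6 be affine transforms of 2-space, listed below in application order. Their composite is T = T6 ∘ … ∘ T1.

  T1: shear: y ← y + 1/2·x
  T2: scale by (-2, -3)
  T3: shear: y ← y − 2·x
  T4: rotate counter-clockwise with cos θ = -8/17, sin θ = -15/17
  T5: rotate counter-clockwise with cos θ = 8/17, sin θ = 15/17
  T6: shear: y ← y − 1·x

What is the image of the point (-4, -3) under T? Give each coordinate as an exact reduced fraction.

T1 shear: y ← y + 1/2·x: (-4, -3) → (-4, -5)
T2 scale by (-2, -3): (-4, -5) → (8, 15)
T3 shear: y ← y − 2·x: (8, 15) → (8, -1)
T4 rotate counter-clockwise with cos θ = -8/17, sin θ = -15/17: (8, -1) → (-79/17, -112/17)
T5 rotate counter-clockwise with cos θ = 8/17, sin θ = 15/17: (-79/17, -112/17) → (1048/289, -2081/289)
T6 shear: y ← y − 1·x: (1048/289, -2081/289) → (1048/289, -3129/289)

T(p) = (1048/289, -3129/289)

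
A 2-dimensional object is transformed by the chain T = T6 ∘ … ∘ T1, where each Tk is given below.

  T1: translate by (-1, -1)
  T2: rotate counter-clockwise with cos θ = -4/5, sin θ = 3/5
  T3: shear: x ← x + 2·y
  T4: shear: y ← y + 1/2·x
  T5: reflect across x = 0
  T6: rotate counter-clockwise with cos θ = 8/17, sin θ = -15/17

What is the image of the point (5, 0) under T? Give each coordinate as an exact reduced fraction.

T1 translate by (-1, -1): (5, 0) → (4, -1)
T2 rotate counter-clockwise with cos θ = -4/5, sin θ = 3/5: (4, -1) → (-13/5, 16/5)
T3 shear: x ← x + 2·y: (-13/5, 16/5) → (19/5, 16/5)
T4 shear: y ← y + 1/2·x: (19/5, 16/5) → (19/5, 51/10)
T5 reflect across x = 0: (19/5, 51/10) → (-19/5, 51/10)
T6 rotate counter-clockwise with cos θ = 8/17, sin θ = -15/17: (-19/5, 51/10) → (461/170, 489/85)

T(p) = (461/170, 489/85)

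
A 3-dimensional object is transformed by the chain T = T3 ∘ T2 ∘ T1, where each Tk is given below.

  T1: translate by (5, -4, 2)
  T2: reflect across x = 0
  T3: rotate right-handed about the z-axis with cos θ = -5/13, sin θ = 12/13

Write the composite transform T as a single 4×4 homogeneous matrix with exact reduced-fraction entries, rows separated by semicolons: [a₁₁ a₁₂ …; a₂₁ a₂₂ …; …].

T = [5/13 -12/13 0 73/13; -12/13 -5/13 0 -40/13; 0 0 1 2; 0 0 0 1]

T1 = [1 0 0 5; 0 1 0 -4; 0 0 1 2; 0 0 0 1]
T2·T1 = [-1 0 0 -5; 0 1 0 -4; 0 0 1 2; 0 0 0 1]
T3·…·T1 = [5/13 -12/13 0 73/13; -12/13 -5/13 0 -40/13; 0 0 1 2; 0 0 0 1]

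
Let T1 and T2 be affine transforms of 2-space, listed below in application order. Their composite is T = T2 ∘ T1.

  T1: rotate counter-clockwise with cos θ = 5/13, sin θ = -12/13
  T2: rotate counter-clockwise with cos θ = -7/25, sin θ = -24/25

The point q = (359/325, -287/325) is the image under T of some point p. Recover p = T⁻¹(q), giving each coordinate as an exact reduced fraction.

T1 = [5/13 12/13 0; -12/13 5/13 0; 0 0 1]
T2·T1 = [-323/325 36/325 0; -36/325 -323/325 0; 0 0 1]
det M = 1; M⁻¹ = [-323/325 -36/325 0; 36/325 -323/325 0; 0 0 1]
M⁻¹ · (359/325, -287/325)ᵀ = (-1, 1)ᵀ

p = (-1, 1)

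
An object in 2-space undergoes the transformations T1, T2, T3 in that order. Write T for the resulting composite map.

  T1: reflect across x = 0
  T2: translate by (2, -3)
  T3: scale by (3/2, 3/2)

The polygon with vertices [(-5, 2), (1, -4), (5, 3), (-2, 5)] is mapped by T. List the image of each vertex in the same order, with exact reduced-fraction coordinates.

T1 reflect across x = 0: (-5, 2) → (5, 2); (1, -4) → (-1, -4); (5, 3) → (-5, 3); (-2, 5) → (2, 5)
T2 translate by (2, -3): (5, 2) → (7, -1); (-1, -4) → (1, -7); (-5, 3) → (-3, 0); (2, 5) → (4, 2)
T3 scale by (3/2, 3/2): (7, -1) → (21/2, -3/2); (1, -7) → (3/2, -21/2); (-3, 0) → (-9/2, 0); (4, 2) → (6, 3)

image vertices: (21/2, -3/2), (3/2, -21/2), (-9/2, 0), (6, 3)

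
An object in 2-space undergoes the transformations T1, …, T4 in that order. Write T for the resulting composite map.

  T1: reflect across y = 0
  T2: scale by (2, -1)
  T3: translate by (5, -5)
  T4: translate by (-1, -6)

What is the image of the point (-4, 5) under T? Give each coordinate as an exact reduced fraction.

T1 reflect across y = 0: (-4, 5) → (-4, -5)
T2 scale by (2, -1): (-4, -5) → (-8, 5)
T3 translate by (5, -5): (-8, 5) → (-3, 0)
T4 translate by (-1, -6): (-3, 0) → (-4, -6)

T(p) = (-4, -6)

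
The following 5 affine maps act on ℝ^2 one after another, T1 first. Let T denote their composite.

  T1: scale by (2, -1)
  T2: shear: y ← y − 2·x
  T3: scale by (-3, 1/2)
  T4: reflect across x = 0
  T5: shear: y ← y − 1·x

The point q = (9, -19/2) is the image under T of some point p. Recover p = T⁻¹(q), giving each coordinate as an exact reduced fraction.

p = (3/2, -5)

T1 = [2 0 0; 0 -1 0; 0 0 1]
T2·T1 = [2 0 0; -4 -1 0; 0 0 1]
T3·…·T1 = [-6 0 0; -2 -1/2 0; 0 0 1]
T4·…·T1 = [6 0 0; -2 -1/2 0; 0 0 1]
T5·…·T1 = [6 0 0; -8 -1/2 0; 0 0 1]
det M = -3; M⁻¹ = [1/6 0 0; -8/3 -2 0; 0 0 1]
M⁻¹ · (9, -19/2)ᵀ = (3/2, -5)ᵀ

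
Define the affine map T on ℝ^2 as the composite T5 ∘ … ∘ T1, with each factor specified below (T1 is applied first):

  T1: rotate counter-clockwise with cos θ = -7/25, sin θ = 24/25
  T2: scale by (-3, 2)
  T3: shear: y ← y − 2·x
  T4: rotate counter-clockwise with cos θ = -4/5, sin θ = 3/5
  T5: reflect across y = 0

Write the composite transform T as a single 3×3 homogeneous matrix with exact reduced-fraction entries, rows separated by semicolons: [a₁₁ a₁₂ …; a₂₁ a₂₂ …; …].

T1 = [-7/25 -24/25 0; 24/25 -7/25 0; 0 0 1]
T2·T1 = [21/25 72/25 0; 48/25 -14/25 0; 0 0 1]
T3·…·T1 = [21/25 72/25 0; 6/25 -158/25 0; 0 0 1]
T4·…·T1 = [-102/125 186/125 0; 39/125 848/125 0; 0 0 1]
T5·…·T1 = [-102/125 186/125 0; -39/125 -848/125 0; 0 0 1]

T = [-102/125 186/125 0; -39/125 -848/125 0; 0 0 1]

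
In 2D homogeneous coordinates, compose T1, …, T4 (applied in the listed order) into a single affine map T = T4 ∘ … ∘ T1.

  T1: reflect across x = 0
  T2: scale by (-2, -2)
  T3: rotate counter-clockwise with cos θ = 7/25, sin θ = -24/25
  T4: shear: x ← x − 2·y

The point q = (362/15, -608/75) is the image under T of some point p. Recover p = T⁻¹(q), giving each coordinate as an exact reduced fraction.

p = (5, -8/3)

T1 = [-1 0 0; 0 1 0; 0 0 1]
T2·T1 = [2 0 0; 0 -2 0; 0 0 1]
T3·…·T1 = [14/25 -48/25 0; -48/25 -14/25 0; 0 0 1]
T4·…·T1 = [22/5 -4/5 0; -48/25 -14/25 0; 0 0 1]
det M = -4; M⁻¹ = [7/50 -1/5 0; -12/25 -11/10 0; 0 0 1]
M⁻¹ · (362/15, -608/75)ᵀ = (5, -8/3)ᵀ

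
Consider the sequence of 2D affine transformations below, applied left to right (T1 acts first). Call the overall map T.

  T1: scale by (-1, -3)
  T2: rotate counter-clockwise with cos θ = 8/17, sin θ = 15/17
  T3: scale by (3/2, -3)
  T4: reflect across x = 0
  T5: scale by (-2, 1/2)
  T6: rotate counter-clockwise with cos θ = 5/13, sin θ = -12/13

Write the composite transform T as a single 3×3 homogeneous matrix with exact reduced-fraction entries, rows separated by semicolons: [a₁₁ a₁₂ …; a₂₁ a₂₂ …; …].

T = [150/221 1107/221 0; 801/442 -1440/221 0; 0 0 1]

T1 = [-1 0 0; 0 -3 0; 0 0 1]
T2·T1 = [-8/17 45/17 0; -15/17 -24/17 0; 0 0 1]
T3·…·T1 = [-12/17 135/34 0; 45/17 72/17 0; 0 0 1]
T4·…·T1 = [12/17 -135/34 0; 45/17 72/17 0; 0 0 1]
T5·…·T1 = [-24/17 135/17 0; 45/34 36/17 0; 0 0 1]
T6·…·T1 = [150/221 1107/221 0; 801/442 -1440/221 0; 0 0 1]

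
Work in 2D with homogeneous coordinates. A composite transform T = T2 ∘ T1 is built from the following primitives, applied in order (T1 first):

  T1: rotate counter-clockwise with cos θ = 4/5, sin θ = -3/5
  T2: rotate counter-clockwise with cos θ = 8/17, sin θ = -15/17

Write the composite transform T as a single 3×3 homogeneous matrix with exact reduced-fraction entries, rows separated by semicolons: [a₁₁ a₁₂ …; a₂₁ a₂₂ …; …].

T1 = [4/5 3/5 0; -3/5 4/5 0; 0 0 1]
T2·T1 = [-13/85 84/85 0; -84/85 -13/85 0; 0 0 1]

T = [-13/85 84/85 0; -84/85 -13/85 0; 0 0 1]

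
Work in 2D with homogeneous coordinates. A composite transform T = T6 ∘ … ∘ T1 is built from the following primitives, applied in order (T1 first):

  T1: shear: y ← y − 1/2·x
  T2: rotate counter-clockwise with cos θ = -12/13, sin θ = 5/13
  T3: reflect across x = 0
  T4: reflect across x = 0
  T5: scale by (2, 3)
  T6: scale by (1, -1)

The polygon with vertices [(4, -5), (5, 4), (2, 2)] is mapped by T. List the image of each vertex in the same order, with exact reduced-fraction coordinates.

T1 shear: y ← y − 1/2·x: (4, -5) → (4, -7); (5, 4) → (5, 3/2); (2, 2) → (2, 1)
T2 rotate counter-clockwise with cos θ = -12/13, sin θ = 5/13: (4, -7) → (-1, 8); (5, 3/2) → (-135/26, 7/13); (2, 1) → (-29/13, -2/13)
T3 reflect across x = 0: (-1, 8) → (1, 8); (-135/26, 7/13) → (135/26, 7/13); (-29/13, -2/13) → (29/13, -2/13)
T4 reflect across x = 0: (1, 8) → (-1, 8); (135/26, 7/13) → (-135/26, 7/13); (29/13, -2/13) → (-29/13, -2/13)
T5 scale by (2, 3): (-1, 8) → (-2, 24); (-135/26, 7/13) → (-135/13, 21/13); (-29/13, -2/13) → (-58/13, -6/13)
T6 scale by (1, -1): (-2, 24) → (-2, -24); (-135/13, 21/13) → (-135/13, -21/13); (-58/13, -6/13) → (-58/13, 6/13)

image vertices: (-2, -24), (-135/13, -21/13), (-58/13, 6/13)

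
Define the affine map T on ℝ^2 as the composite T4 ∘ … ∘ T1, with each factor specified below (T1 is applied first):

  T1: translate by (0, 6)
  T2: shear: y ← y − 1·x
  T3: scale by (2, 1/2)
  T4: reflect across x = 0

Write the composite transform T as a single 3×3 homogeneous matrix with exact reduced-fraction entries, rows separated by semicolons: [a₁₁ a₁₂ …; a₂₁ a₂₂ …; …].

T = [-2 0 0; -1/2 1/2 3; 0 0 1]

T1 = [1 0 0; 0 1 6; 0 0 1]
T2·T1 = [1 0 0; -1 1 6; 0 0 1]
T3·…·T1 = [2 0 0; -1/2 1/2 3; 0 0 1]
T4·…·T1 = [-2 0 0; -1/2 1/2 3; 0 0 1]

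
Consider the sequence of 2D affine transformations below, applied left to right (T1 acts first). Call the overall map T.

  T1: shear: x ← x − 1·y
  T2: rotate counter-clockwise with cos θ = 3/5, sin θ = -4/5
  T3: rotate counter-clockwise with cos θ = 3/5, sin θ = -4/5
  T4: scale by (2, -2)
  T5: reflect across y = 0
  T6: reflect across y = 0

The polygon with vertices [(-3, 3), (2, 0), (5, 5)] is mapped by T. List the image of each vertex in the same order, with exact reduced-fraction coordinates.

T1 shear: x ← x − 1·y: (-3, 3) → (-6, 3); (2, 0) → (2, 0); (5, 5) → (0, 5)
T2 rotate counter-clockwise with cos θ = 3/5, sin θ = -4/5: (-6, 3) → (-6/5, 33/5); (2, 0) → (6/5, -8/5); (0, 5) → (4, 3)
T3 rotate counter-clockwise with cos θ = 3/5, sin θ = -4/5: (-6/5, 33/5) → (114/25, 123/25); (6/5, -8/5) → (-14/25, -48/25); (4, 3) → (24/5, -7/5)
T4 scale by (2, -2): (114/25, 123/25) → (228/25, -246/25); (-14/25, -48/25) → (-28/25, 96/25); (24/5, -7/5) → (48/5, 14/5)
T5 reflect across y = 0: (228/25, -246/25) → (228/25, 246/25); (-28/25, 96/25) → (-28/25, -96/25); (48/5, 14/5) → (48/5, -14/5)
T6 reflect across y = 0: (228/25, 246/25) → (228/25, -246/25); (-28/25, -96/25) → (-28/25, 96/25); (48/5, -14/5) → (48/5, 14/5)

image vertices: (228/25, -246/25), (-28/25, 96/25), (48/5, 14/5)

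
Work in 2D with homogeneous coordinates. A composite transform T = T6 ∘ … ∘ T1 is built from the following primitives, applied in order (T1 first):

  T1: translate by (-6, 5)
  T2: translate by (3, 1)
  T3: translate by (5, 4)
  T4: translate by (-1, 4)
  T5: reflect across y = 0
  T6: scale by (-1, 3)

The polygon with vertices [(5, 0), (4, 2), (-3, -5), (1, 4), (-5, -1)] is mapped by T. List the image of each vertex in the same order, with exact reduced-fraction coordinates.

T1 translate by (-6, 5): (5, 0) → (-1, 5); (4, 2) → (-2, 7); (-3, -5) → (-9, 0); (1, 4) → (-5, 9); (-5, -1) → (-11, 4)
T2 translate by (3, 1): (-1, 5) → (2, 6); (-2, 7) → (1, 8); (-9, 0) → (-6, 1); (-5, 9) → (-2, 10); (-11, 4) → (-8, 5)
T3 translate by (5, 4): (2, 6) → (7, 10); (1, 8) → (6, 12); (-6, 1) → (-1, 5); (-2, 10) → (3, 14); (-8, 5) → (-3, 9)
T4 translate by (-1, 4): (7, 10) → (6, 14); (6, 12) → (5, 16); (-1, 5) → (-2, 9); (3, 14) → (2, 18); (-3, 9) → (-4, 13)
T5 reflect across y = 0: (6, 14) → (6, -14); (5, 16) → (5, -16); (-2, 9) → (-2, -9); (2, 18) → (2, -18); (-4, 13) → (-4, -13)
T6 scale by (-1, 3): (6, -14) → (-6, -42); (5, -16) → (-5, -48); (-2, -9) → (2, -27); (2, -18) → (-2, -54); (-4, -13) → (4, -39)

image vertices: (-6, -42), (-5, -48), (2, -27), (-2, -54), (4, -39)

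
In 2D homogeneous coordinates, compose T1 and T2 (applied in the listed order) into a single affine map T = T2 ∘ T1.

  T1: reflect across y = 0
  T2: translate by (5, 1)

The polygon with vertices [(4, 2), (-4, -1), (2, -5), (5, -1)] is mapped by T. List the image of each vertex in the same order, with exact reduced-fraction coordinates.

image vertices: (9, -1), (1, 2), (7, 6), (10, 2)

T1 reflect across y = 0: (4, 2) → (4, -2); (-4, -1) → (-4, 1); (2, -5) → (2, 5); (5, -1) → (5, 1)
T2 translate by (5, 1): (4, -2) → (9, -1); (-4, 1) → (1, 2); (2, 5) → (7, 6); (5, 1) → (10, 2)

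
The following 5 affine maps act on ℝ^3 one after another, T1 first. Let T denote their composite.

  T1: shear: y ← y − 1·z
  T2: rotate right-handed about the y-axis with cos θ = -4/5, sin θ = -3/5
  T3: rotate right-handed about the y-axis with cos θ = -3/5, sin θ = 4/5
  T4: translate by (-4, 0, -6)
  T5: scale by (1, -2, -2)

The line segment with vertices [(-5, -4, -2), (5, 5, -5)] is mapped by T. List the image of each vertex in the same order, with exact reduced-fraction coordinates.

image vertices: (-206/25, 4, 466/25), (11/5, -20, 94/5)

T1 shear: y ← y − 1·z: (-5, -4, -2) → (-5, -2, -2); (5, 5, -5) → (5, 10, -5)
T2 rotate right-handed about the y-axis with cos θ = -4/5, sin θ = -3/5: (-5, -2, -2) → (26/5, -2, -7/5); (5, 10, -5) → (-1, 10, 7)
T3 rotate right-handed about the y-axis with cos θ = -3/5, sin θ = 4/5: (26/5, -2, -7/5) → (-106/25, -2, -83/25); (-1, 10, 7) → (31/5, 10, -17/5)
T4 translate by (-4, 0, -6): (-106/25, -2, -83/25) → (-206/25, -2, -233/25); (31/5, 10, -17/5) → (11/5, 10, -47/5)
T5 scale by (1, -2, -2): (-206/25, -2, -233/25) → (-206/25, 4, 466/25); (11/5, 10, -47/5) → (11/5, -20, 94/5)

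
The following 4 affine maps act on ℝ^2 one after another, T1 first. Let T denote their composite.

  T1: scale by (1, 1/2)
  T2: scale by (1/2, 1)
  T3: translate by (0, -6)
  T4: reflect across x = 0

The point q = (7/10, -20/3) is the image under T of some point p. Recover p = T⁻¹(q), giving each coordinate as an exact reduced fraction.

p = (-7/5, -4/3)

T1 = [1 0 0; 0 1/2 0; 0 0 1]
T2·T1 = [1/2 0 0; 0 1/2 0; 0 0 1]
T3·…·T1 = [1/2 0 0; 0 1/2 -6; 0 0 1]
T4·…·T1 = [-1/2 0 0; 0 1/2 -6; 0 0 1]
det M = -1/4; M⁻¹ = [-2 0 0; 0 2 12; 0 0 1]
M⁻¹ · (7/10, -20/3)ᵀ = (-7/5, -4/3)ᵀ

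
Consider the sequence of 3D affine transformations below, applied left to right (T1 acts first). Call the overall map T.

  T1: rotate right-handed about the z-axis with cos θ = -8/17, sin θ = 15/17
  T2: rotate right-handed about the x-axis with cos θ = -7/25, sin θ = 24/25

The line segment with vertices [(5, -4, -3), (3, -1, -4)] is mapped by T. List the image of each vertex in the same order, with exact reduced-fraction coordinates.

T1 rotate right-handed about the z-axis with cos θ = -8/17, sin θ = 15/17: (5, -4, -3) → (20/17, 107/17, -3); (3, -1, -4) → (-9/17, 53/17, -4)
T2 rotate right-handed about the x-axis with cos θ = -7/25, sin θ = 24/25: (20/17, 107/17, -3) → (20/17, 19/17, 117/17); (-9/17, 53/17, -4) → (-9/17, 1261/425, 1748/425)

image vertices: (20/17, 19/17, 117/17), (-9/17, 1261/425, 1748/425)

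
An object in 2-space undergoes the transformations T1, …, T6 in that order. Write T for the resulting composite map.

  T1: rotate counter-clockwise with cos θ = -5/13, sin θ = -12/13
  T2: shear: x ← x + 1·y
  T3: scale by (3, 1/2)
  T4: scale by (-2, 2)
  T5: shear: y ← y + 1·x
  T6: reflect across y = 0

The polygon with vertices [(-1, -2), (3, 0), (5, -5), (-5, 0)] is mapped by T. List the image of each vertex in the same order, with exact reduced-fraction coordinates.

image vertices: (-18/13, -4/13), (306/13, -270/13), (720/13, -685/13), (-510/13, 450/13)

T1 rotate counter-clockwise with cos θ = -5/13, sin θ = -12/13: (-1, -2) → (-19/13, 22/13); (3, 0) → (-15/13, -36/13); (5, -5) → (-85/13, -35/13); (-5, 0) → (25/13, 60/13)
T2 shear: x ← x + 1·y: (-19/13, 22/13) → (3/13, 22/13); (-15/13, -36/13) → (-51/13, -36/13); (-85/13, -35/13) → (-120/13, -35/13); (25/13, 60/13) → (85/13, 60/13)
T3 scale by (3, 1/2): (3/13, 22/13) → (9/13, 11/13); (-51/13, -36/13) → (-153/13, -18/13); (-120/13, -35/13) → (-360/13, -35/26); (85/13, 60/13) → (255/13, 30/13)
T4 scale by (-2, 2): (9/13, 11/13) → (-18/13, 22/13); (-153/13, -18/13) → (306/13, -36/13); (-360/13, -35/26) → (720/13, -35/13); (255/13, 30/13) → (-510/13, 60/13)
T5 shear: y ← y + 1·x: (-18/13, 22/13) → (-18/13, 4/13); (306/13, -36/13) → (306/13, 270/13); (720/13, -35/13) → (720/13, 685/13); (-510/13, 60/13) → (-510/13, -450/13)
T6 reflect across y = 0: (-18/13, 4/13) → (-18/13, -4/13); (306/13, 270/13) → (306/13, -270/13); (720/13, 685/13) → (720/13, -685/13); (-510/13, -450/13) → (-510/13, 450/13)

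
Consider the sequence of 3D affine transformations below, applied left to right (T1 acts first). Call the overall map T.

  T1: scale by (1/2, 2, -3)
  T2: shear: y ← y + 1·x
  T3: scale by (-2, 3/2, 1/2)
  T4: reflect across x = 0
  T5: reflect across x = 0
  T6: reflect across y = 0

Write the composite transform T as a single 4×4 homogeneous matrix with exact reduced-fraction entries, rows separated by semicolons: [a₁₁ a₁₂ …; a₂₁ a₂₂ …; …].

T1 = [1/2 0 0 0; 0 2 0 0; 0 0 -3 0; 0 0 0 1]
T2·T1 = [1/2 0 0 0; 1/2 2 0 0; 0 0 -3 0; 0 0 0 1]
T3·…·T1 = [-1 0 0 0; 3/4 3 0 0; 0 0 -3/2 0; 0 0 0 1]
T4·…·T1 = [1 0 0 0; 3/4 3 0 0; 0 0 -3/2 0; 0 0 0 1]
T5·…·T1 = [-1 0 0 0; 3/4 3 0 0; 0 0 -3/2 0; 0 0 0 1]
T6·…·T1 = [-1 0 0 0; -3/4 -3 0 0; 0 0 -3/2 0; 0 0 0 1]

T = [-1 0 0 0; -3/4 -3 0 0; 0 0 -3/2 0; 0 0 0 1]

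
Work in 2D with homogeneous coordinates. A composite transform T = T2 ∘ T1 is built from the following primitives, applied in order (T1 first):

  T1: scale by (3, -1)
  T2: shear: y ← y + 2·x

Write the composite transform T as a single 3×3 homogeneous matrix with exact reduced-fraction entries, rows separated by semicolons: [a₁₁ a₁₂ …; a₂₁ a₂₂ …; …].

T1 = [3 0 0; 0 -1 0; 0 0 1]
T2·T1 = [3 0 0; 6 -1 0; 0 0 1]

T = [3 0 0; 6 -1 0; 0 0 1]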